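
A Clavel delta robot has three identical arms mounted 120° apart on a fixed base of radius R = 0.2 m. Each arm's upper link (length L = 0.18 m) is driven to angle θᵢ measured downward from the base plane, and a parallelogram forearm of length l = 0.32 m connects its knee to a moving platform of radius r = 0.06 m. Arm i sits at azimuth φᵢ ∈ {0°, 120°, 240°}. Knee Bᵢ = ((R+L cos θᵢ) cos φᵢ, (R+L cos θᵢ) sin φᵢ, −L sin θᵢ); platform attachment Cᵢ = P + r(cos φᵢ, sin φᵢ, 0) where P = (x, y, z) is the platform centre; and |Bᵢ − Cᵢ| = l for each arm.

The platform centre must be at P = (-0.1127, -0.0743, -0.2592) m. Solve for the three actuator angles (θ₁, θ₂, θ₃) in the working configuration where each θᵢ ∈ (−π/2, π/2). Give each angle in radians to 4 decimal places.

rotate P by −φ1: (-0.1127, -0.0743, -0.2592)
  e−x'=0.2527;  (l²−L²−(e−x')²−y'²−z²)/2L = -0.1849
  θ1 = atan2(B,A) + arccos(C/0.3620) = 1.3088
rotate P by −φ2: (-0.0080, 0.1348, -0.2592)
  A=0.1480, B=-0.2592, C=(l²−L²−A²−y'²−z²)/(2L)=-0.1035
  √(A²+B²)=0.2985;  θ2 = -1.0520+1.9248 ≈ 0.8728
arm 3 (φ=240.0°): x'=0.1207, y'=-0.0605
  A=0.0193, B=-0.2592, C=(l²−L²−A²−y'²−z²)/(2L)=-0.0034
  θ3 = atan2(B,A) + arccos(C/0.2599) = 0.0873

θ₁ = 1.3088, θ₂ = 0.8728, θ₃ = 0.0873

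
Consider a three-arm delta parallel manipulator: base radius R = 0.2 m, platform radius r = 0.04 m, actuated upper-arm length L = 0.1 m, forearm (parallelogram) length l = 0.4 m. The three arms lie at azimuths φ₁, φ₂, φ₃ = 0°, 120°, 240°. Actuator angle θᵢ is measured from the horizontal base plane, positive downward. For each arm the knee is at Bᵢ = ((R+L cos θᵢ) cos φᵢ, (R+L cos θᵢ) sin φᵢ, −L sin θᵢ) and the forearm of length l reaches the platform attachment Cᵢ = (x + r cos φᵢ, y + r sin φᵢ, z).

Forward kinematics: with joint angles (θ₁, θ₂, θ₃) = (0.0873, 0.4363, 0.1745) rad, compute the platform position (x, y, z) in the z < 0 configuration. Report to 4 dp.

(0.0202, -0.0216, -0.3284)

O1 = (0.2596·cos0.0°, 0.2596·sin0.0°, -0.0087) = (0.2596, 0.0000, -0.0087)
φ2=120.0°: virtual centre (-0.1253, 0.2171, -0.0423), radius l
O3 = (0.2585·cos240.0°, 0.2585·sin240.0°, -0.0174) = (-0.1292, -0.2239, -0.0174)
subtract pairs → two planes through P
plane₁₂: -0.7699x+0.4341y+-0.0671z = -0.0029
Cramer: x(z) = 0.0021-0.0550z;  y(z) = -0.0029+0.0570z
quadratic in z: (1.0063)z²+(0.0454)z+(-0.0936)=0, √Δ=0.6155 → z ∈ {-0.3284, 0.2833}; z = -0.3284 (taking z<0)
x = 0.0202, y = -0.0216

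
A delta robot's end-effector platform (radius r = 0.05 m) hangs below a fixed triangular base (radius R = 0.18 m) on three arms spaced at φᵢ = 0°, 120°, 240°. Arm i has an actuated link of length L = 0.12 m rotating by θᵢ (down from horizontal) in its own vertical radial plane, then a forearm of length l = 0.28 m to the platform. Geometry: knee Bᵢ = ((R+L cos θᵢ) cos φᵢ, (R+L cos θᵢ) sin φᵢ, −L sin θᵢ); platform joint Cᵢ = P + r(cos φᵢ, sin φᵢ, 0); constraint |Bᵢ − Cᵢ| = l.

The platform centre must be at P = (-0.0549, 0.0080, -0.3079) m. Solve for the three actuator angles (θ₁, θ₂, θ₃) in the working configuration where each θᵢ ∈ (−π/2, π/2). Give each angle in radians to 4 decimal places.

arm 1 (φ=0.0°): x'=-0.0549, y'=0.0080
  e−x'=0.1849;  (l²−L²−(e−x')²−y'²−z²)/2L = -0.2711
  θ1 = atan2(B,A) + arccos(C/0.3592) = 1.3960
rotate P by −φ2: (0.0344, 0.0435, -0.3079)
  A=0.0956, B=-0.3079, C=(l²−L²−A²−y'²−z²)/(2L)=-0.1743
  θ2 = atan2(B,A) + arccos(C/0.3224) = 0.8724
arm 3 (φ=240.0°): x'=0.0205, y'=-0.0515
  e−x'=0.1095;  (l²−L²−(e−x')²−y'²−z²)/2L = -0.1894
  √(A²+B²)=0.3268;  θ3 = -1.2292+2.1888 ≈ 0.9597

θ₁ = 1.3960, θ₂ = 0.8724, θ₃ = 0.9597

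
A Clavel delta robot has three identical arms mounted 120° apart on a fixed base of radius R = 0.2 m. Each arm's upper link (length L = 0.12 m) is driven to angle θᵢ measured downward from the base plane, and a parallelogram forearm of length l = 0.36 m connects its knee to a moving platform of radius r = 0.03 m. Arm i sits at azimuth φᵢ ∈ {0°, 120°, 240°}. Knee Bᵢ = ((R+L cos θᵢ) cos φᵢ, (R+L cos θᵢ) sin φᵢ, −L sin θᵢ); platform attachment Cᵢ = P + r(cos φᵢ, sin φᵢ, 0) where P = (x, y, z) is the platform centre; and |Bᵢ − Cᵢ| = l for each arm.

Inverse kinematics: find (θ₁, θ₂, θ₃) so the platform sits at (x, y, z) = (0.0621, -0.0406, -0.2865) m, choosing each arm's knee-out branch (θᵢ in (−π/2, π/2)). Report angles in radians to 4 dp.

φ1=0.0° → target in arm frame (0.0621, -0.0406)
  A cos θ + B sin θ = C:  0.1079·cos θ + -0.2865·sin θ = 0.0826
  √(A²+B²)=0.3061;  θ1 = -1.2106+1.2976 ≈ 0.0870
rotate P by −φ2: (-0.0662, -0.0335, -0.2865)
  A cos θ + B sin θ = C:  0.2362·cos θ + -0.2865·sin θ = -0.0992
  γ=atan2(-0.2865,0.2362)=-0.8813;  ψ=arccos(-0.2671)=1.8411;  θ2=γ+ψ≈0.9598
φ3=240.0° → target in arm frame (0.0041, 0.0741)
  e−x'=0.1659;  (l²−L²−(e−x')²−y'²−z²)/2L = 0.0005
  γ=atan2(-0.2865,0.1659)=-1.0459;  ψ=arccos(0.0014)=1.5694;  θ3=γ+ψ≈0.5235

θ₁ = 0.0870, θ₂ = 0.9598, θ₃ = 0.5235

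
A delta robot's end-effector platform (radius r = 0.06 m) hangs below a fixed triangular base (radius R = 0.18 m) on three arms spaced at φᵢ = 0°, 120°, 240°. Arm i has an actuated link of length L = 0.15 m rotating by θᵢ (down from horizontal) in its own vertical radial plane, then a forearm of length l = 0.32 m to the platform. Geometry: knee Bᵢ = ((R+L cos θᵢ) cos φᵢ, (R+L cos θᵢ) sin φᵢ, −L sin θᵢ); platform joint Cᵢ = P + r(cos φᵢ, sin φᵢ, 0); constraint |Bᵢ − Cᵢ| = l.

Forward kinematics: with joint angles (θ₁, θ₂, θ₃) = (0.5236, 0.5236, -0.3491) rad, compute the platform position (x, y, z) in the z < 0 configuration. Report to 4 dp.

(-0.0355, -0.0614, -0.2061)

centre 1 = (0.2499·cos0.0°, 0.2499·sin0.0°, -0.0750) = (0.2499, 0.0000, -0.0750)
centre 2 = (0.2499·cos120.0°, 0.2499·sin120.0°, -0.0750) = (-0.1250, 0.2164, -0.0750)
centre 3 = (0.2610·cos240.0°, 0.2610·sin240.0°, 0.0513) = (-0.1305, -0.2260, 0.0513)
subtract pairs → two planes through P
plane₁₂: -0.7497x+0.4328y+0.0000z = 0.0000
det = 0.6681;  x = -0.0017+0.1637z,  y = -0.0030+0.2835z
into |P−centre ₁|² = l²: 1.1071z² + 0.0660z + -0.0335 = 0;  Δ = 0.1525;  z = -0.2061 or 0.1466 → z<0 root = -0.2061
x = -0.0355, y = -0.0614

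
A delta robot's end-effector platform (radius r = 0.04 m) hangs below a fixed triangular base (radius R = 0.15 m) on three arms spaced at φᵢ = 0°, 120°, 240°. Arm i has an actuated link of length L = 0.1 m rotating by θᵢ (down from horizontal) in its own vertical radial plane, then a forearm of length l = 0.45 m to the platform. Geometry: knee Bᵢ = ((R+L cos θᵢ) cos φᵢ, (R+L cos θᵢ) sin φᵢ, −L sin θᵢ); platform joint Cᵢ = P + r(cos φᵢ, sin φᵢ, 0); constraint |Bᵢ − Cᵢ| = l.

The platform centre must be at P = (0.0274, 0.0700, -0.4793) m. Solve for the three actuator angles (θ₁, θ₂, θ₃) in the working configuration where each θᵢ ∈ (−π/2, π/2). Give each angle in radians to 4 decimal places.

arm 1 (φ=0.0°): x'=0.0274, y'=0.0700
  A cos θ + B sin θ = C:  0.0826·cos θ + -0.4793·sin θ = -0.2448
  √(A²+B²)=0.4864;  θ1 = -1.4001+2.0981 ≈ 0.6980
rotate P by −φ2: (0.0469, -0.0587, -0.4793)
  A cos θ + B sin θ = C:  0.0631·cos θ + -0.4793·sin θ = -0.2233
  θ2 = atan2(B,A) + arccos(C/0.4834) = 0.6110
arm 3 (φ=240.0°): x'=-0.0743, y'=-0.0113
  e−x'=0.1843;  (l²−L²−(e−x')²−y'²−z²)/2L = -0.3567
  γ=atan2(-0.4793,0.1843)=-1.2037;  ψ=arccos(-0.6945)=2.3385;  θ3=γ+ψ≈1.1349

θ₁ = 0.6980, θ₂ = 0.6110, θ₃ = 1.1349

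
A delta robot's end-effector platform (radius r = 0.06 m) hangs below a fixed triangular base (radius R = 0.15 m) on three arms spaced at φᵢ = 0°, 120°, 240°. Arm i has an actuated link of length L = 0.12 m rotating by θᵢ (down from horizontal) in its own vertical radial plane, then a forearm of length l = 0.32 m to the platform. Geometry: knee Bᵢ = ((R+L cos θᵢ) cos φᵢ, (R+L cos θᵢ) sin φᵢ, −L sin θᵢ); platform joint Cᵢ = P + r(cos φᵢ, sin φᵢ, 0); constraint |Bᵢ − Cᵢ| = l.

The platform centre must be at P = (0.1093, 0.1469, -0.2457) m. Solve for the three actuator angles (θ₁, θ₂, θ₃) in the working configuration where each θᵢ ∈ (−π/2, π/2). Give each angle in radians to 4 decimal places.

φ1=0.0° → target in arm frame (0.1093, 0.1469)
  e−x'=-0.0193;  (l²−L²−(e−x')²−y'²−z²)/2L = 0.0237
  θ1 = atan2(B,A) + arccos(C/0.2465) = -0.1746
φ2=120.0° → target in arm frame (0.0726, -0.1681)
  A cos θ + B sin θ = C:  0.0174·cos θ + -0.2457·sin θ = -0.0039
  √(A²+B²)=0.2463;  θ2 = -1.5000+1.5866 ≈ 0.0866
φ3=240.0° → target in arm frame (-0.1819, 0.0212)
  A cos θ + B sin θ = C:  0.2719·cos θ + -0.2457·sin θ = -0.1947
  θ3 = atan2(B,A) + arccos(C/0.3664) = 1.3961

θ₁ = -0.1746, θ₂ = 0.0866, θ₃ = 1.3961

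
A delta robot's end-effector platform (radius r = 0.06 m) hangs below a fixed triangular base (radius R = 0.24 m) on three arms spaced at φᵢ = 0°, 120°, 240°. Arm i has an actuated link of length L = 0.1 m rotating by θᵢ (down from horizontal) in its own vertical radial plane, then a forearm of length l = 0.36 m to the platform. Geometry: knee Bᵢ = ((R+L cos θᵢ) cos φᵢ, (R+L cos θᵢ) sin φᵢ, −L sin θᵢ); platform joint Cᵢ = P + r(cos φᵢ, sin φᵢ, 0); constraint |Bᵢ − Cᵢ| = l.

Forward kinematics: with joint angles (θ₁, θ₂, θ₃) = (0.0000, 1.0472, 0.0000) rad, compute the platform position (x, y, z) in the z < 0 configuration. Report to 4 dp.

φ1=0.0°: virtual centre (0.2800, 0.0000, 0.0000), radius l
φ2=120.0°: virtual centre (-0.1150, 0.1992, -0.0866), radius l
φ3=240.0°: virtual centre (-0.1400, -0.2425, 0.0000), radius l
subtract pairs → two planes through P
[-0.7900 0.3984 -0.1732]·P = -0.0180;  [-0.8400 -0.4850 0.0000]·P = 0.0000
det = 0.7178;  x = 0.0122+-0.1170z,  y = -0.0211+0.2027z
sphere 1 gives Az²+Bz+C=0 with A=1.0548, B=0.0542, C=-0.0574;  B²−4AC=0.2452;  roots -0.2604, 0.2091;  negative root z = -0.2604
x = 0.0426, y = -0.0738

(0.0426, -0.0738, -0.2604)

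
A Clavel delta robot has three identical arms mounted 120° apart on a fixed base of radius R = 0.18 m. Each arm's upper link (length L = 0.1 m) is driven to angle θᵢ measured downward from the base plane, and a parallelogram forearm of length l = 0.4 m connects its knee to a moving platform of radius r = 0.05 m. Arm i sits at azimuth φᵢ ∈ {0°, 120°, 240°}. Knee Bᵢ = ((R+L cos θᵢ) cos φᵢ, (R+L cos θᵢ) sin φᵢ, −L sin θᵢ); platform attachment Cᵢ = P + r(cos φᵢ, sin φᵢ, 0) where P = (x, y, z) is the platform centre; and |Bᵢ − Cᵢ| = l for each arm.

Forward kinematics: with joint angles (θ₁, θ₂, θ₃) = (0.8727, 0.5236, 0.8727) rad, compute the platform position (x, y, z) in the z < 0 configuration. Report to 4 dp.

φ1=0.0°: virtual centre (0.1943, 0.0000, -0.0766), radius l
O2 = (0.2166·cos120.0°, 0.2166·sin120.0°, -0.0500) = (-0.1083, 0.1876, -0.0500)
φ3=240.0°: virtual centre (-0.0971, -0.1682, -0.0766), radius l
eliminate P² terms by subtracting sphere 1 from 2 and 3
linear system: -0.6052x+0.3752y = 0.0058−0.0532z; -0.5828x+-0.3365y = 0.0000−0.0000z
det = 0.4223;  x = -0.0046+0.0424z,  y = 0.0080+-0.0734z
into |P−O₁|² = l²: 1.0072z² + 0.1352z + -0.1145 = 0;  Δ = 0.4796;  z = -0.4109 or 0.2767 → z<0 root = -0.4109
x = -0.0220, y = 0.0382

(-0.0220, 0.0382, -0.4109)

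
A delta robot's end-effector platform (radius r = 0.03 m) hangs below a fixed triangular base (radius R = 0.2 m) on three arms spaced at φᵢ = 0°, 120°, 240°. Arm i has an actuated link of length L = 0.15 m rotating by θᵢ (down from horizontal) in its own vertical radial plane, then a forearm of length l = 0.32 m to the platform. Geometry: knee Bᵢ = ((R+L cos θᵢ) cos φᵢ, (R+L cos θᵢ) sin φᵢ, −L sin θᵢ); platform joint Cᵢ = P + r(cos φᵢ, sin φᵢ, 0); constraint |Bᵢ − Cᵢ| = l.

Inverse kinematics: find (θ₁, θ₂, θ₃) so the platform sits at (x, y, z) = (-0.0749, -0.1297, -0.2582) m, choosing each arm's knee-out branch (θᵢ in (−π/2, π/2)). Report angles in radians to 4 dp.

φ1=0.0° → target in arm frame (-0.0749, -0.1297)
  A cos θ + B sin θ = C:  0.2449·cos θ + -0.2582·sin θ = -0.2119
  √(A²+B²)=0.3559;  θ1 = -0.8118+2.2086 ≈ 1.3967
arm 2 (φ=120.0°): x'=-0.0749, y'=0.1297
  e−x'=0.2449;  (l²−L²−(e−x')²−y'²−z²)/2L = -0.2119
  γ=atan2(-0.2582,0.2449)=-0.8119;  ψ=arccos(-0.5953)=2.2085;  θ2=γ+ψ≈1.3966
arm 3 (φ=240.0°): x'=0.1498, y'=0.0000
  e−x'=0.0202;  (l²−L²−(e−x')²−y'²−z²)/2L = 0.0427
  θ3 = atan2(B,A) + arccos(C/0.2590) = -0.0876

θ₁ = 1.3967, θ₂ = 1.3966, θ₃ = -0.0876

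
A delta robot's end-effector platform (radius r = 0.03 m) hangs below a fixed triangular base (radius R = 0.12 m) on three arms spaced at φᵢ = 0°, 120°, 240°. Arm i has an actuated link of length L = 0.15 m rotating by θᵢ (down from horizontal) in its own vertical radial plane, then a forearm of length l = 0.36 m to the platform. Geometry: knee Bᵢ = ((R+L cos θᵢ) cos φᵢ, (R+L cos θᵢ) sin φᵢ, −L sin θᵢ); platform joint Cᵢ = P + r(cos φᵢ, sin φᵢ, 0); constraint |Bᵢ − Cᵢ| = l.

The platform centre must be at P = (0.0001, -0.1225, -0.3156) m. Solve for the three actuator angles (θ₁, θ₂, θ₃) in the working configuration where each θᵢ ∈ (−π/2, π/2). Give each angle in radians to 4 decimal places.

θ₁ = 0.4366, θ₂ = 0.8727, θ₃ = -0.0875

rotate P by −φ1: (0.0001, -0.1225, -0.3156)
  A cos θ + B sin θ = C:  0.0899·cos θ + -0.3156·sin θ = -0.0520
  γ=atan2(-0.3156,0.0899)=-1.2933;  ψ=arccos(-0.1584)=1.7298;  θ1=γ+ψ≈0.4366
arm 2 (φ=120.0°): x'=-0.1061, y'=0.0612
  A cos θ + B sin θ = C:  0.1961·cos θ + -0.3156·sin θ = -0.1157
  γ=atan2(-0.3156,0.1961)=-1.0147;  ψ=arccos(-0.3114)=1.8875;  θ2=γ+ψ≈0.8727
φ3=240.0° → target in arm frame (0.1060, 0.0613)
  A=-0.0160, B=-0.3156, C=(l²−L²−A²−y'²−z²)/(2L)=0.0116
  γ=atan2(-0.3156,-0.0160)=-1.6216;  ψ=arccos(0.0367)=1.5341;  θ3=γ+ψ≈-0.0875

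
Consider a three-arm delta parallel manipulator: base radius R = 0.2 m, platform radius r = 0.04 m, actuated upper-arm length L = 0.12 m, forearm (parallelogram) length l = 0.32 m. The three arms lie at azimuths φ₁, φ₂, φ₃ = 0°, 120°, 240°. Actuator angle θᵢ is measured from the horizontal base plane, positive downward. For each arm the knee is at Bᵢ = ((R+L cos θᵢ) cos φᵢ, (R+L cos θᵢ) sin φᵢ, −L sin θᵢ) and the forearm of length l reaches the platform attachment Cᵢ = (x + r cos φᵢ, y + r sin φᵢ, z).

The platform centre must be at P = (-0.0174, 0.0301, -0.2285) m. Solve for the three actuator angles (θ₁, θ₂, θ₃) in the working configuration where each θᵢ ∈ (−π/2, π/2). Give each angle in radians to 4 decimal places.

rotate P by −φ1: (-0.0174, 0.0301, -0.2285)
  e−x'=0.1774;  (l²−L²−(e−x')²−y'²−z²)/2L = 0.0142
  γ=atan2(-0.2285,0.1774)=-0.9106;  ψ=arccos(0.0491)=1.5216;  θ1=γ+ψ≈0.6110
arm 2 (φ=120.0°): x'=0.0348, y'=0.0000
  A cos θ + B sin θ = C:  0.1252·cos θ + -0.2285·sin θ = 0.0838
  γ=atan2(-0.2285,0.1252)=-1.0694;  ψ=arccos(0.3215)=1.2435;  θ2=γ+ψ≈0.1741
arm 3 (φ=240.0°): x'=-0.0174, y'=-0.0301
  e−x'=0.1774;  (l²−L²−(e−x')²−y'²−z²)/2L = 0.0143
  θ3 = atan2(B,A) + arccos(C/0.2893) = 0.6108

θ₁ = 0.6110, θ₂ = 0.1741, θ₃ = 0.6108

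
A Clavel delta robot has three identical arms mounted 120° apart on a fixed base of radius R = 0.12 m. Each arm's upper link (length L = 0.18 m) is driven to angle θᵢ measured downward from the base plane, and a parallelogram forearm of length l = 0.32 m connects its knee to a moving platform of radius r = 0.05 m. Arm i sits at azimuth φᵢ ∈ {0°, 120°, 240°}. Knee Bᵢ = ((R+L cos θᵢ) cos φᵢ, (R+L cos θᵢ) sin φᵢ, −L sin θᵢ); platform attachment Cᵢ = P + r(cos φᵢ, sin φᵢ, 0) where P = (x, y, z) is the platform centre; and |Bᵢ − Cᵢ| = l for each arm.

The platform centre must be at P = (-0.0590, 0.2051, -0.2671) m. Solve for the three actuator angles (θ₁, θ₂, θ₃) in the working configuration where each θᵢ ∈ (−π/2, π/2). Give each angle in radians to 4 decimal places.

φ1=0.0° → target in arm frame (-0.0590, 0.2051)
  A cos θ + B sin θ = C:  0.1290·cos θ + -0.2671·sin θ = -0.1668
  θ1 = atan2(B,A) + arccos(C/0.2966) = 1.0472
φ2=120.0° → target in arm frame (0.2071, -0.0515)
  e−x'=-0.1371;  (l²−L²−(e−x')²−y'²−z²)/2L = -0.0633
  γ=atan2(-0.2671,-0.1371)=-2.0451;  ψ=arccos(-0.2109)=1.7833;  θ2=γ+ψ≈-0.2618
arm 3 (φ=240.0°): x'=-0.1481, y'=-0.1536
  A=0.2181, B=-0.2671, C=(l²−L²−A²−y'²−z²)/(2L)=-0.2015
  √(A²+B²)=0.3448;  θ3 = -0.8860+2.1947 ≈ 1.3087

θ₁ = 1.0472, θ₂ = -0.2618, θ₃ = 1.3087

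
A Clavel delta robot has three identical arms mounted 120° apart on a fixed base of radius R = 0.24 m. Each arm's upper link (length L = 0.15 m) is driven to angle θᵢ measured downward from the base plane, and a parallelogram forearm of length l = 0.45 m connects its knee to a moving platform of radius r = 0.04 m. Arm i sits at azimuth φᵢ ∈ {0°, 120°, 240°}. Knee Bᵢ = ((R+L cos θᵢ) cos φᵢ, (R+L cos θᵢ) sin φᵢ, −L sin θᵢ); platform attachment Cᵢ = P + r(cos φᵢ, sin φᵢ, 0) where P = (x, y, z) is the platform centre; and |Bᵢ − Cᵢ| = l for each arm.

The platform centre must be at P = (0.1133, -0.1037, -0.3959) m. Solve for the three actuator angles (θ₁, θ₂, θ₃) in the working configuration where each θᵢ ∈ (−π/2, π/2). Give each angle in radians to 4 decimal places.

rotate P by −φ1: (0.1133, -0.1037, -0.3959)
  A cos θ + B sin θ = C:  0.0867·cos θ + -0.3959·sin θ = 0.0166
  √(A²+B²)=0.4053;  θ1 = -1.3552+1.5297 ≈ 0.1745
rotate P by −φ2: (-0.1465, -0.0463, -0.3959)
  A=0.3465, B=-0.3959, C=(l²−L²−A²−y'²−z²)/(2L)=-0.3297
  θ2 = atan2(B,A) + arccos(C/0.5261) = 1.3962
φ3=240.0° → target in arm frame (0.0332, 0.1500)
  e−x'=0.1668;  (l²−L²−(e−x')²−y'²−z²)/2L = -0.0902
  θ3 = atan2(B,A) + arccos(C/0.4296) = 0.6104

θ₁ = 0.1745, θ₂ = 1.3962, θ₃ = 0.6104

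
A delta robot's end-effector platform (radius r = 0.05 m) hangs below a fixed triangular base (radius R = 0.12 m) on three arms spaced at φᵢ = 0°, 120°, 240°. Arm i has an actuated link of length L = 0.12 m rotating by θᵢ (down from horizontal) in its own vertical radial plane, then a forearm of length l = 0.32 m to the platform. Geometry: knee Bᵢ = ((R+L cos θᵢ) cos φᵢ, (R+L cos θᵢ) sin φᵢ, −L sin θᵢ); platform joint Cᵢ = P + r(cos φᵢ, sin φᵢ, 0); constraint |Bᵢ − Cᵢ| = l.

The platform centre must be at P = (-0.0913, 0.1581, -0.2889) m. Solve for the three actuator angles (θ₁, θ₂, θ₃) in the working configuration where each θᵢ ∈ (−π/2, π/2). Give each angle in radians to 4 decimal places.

rotate P by −φ1: (-0.0913, 0.1581, -0.2889)
  e−x'=0.1613;  (l²−L²−(e−x')²−y'²−z²)/2L = -0.1937
  θ1 = atan2(B,A) + arccos(C/0.3309) = 1.1344
arm 2 (φ=120.0°): x'=0.1826, y'=0.0000
  A=-0.1126, B=-0.2889, C=(l²−L²−A²−y'²−z²)/(2L)=-0.0339
  θ2 = atan2(B,A) + arccos(C/0.3101) = -0.2620
arm 3 (φ=240.0°): x'=-0.0913, y'=-0.1581
  A=0.1613, B=-0.2889, C=(l²−L²−A²−y'²−z²)/(2L)=-0.1936
  γ=atan2(-0.2889,0.1613)=-1.0617;  ψ=arccos(-0.5852)=2.1960;  θ3=γ+ψ≈1.1343

θ₁ = 1.1344, θ₂ = -0.2620, θ₃ = 1.1343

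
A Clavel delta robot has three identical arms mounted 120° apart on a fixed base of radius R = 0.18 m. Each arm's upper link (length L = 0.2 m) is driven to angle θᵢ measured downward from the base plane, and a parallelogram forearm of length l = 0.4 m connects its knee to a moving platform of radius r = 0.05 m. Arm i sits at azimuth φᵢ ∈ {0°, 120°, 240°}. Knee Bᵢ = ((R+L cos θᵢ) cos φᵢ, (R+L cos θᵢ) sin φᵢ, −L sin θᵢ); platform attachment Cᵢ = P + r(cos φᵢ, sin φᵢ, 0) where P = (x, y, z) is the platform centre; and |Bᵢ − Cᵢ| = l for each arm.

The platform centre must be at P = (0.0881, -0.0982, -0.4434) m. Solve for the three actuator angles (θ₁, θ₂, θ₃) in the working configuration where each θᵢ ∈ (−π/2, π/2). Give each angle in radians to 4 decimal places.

φ1=0.0° → target in arm frame (0.0881, -0.0982)
  A cos θ + B sin θ = C:  0.0419·cos θ + -0.4434·sin θ = -0.2200
  γ=atan2(-0.4434,0.0419)=-1.4766;  ψ=arccos(-0.4940)=2.0875;  θ1=γ+ψ≈0.6109
φ2=120.0° → target in arm frame (-0.1291, -0.0272)
  A cos θ + B sin θ = C:  0.2591·cos θ + -0.4434·sin θ = -0.3612
  γ=atan2(-0.4434,0.2591)=-1.0420;  ψ=arccos(-0.7033)=2.3508;  θ2=γ+ψ≈1.3089
φ3=240.0° → target in arm frame (0.0410, 0.1254)
  A=0.0890, B=-0.4434, C=(l²−L²−A²−y'²−z²)/(2L)=-0.2506
  √(A²+B²)=0.4522;  θ3 = -1.3727+2.1582 ≈ 0.7855

θ₁ = 0.6109, θ₂ = 1.3089, θ₃ = 0.7855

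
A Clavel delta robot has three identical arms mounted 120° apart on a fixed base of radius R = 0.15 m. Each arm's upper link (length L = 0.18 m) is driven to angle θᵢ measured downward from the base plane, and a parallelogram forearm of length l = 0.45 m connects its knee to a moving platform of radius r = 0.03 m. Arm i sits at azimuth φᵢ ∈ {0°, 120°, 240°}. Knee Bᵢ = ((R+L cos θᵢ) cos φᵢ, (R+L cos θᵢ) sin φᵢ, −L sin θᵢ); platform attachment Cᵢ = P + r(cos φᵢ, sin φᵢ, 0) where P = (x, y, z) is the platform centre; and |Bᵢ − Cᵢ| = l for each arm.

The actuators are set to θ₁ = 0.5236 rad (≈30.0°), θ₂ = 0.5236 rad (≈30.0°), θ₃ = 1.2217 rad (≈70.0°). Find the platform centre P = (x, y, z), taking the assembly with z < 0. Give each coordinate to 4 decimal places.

arm 1 at φ=0.0°: (R−r)+L cos θ1 = 0.2759;  S1 = (0.2759, 0.0000, -0.0900)
S2 = (0.2759·cos120.0°, 0.2759·sin120.0°, -0.0900) = (-0.1379, 0.2389, -0.0900)
S3 = (0.1816·cos240.0°, 0.1816·sin240.0°, -0.1691) = (-0.0908, -0.1572, -0.1691)
subtract pairs → two planes through P
linear system: -0.8277x+0.4778y = 0.0000−0.0000z; -0.7333x+-0.3145y = -0.0226−-0.1583z
Cramer: x(z) = 0.0177-0.1238z;  y(z) = 0.0307-0.2145z
quadratic in z: (1.0614)z²+(0.2308)z+(-0.1268)=0, √Δ=0.7692 → z ∈ {-0.4711, 0.2536}; z = -0.4711 (taking z<0)
x = 0.0761, y = 0.1317

(0.0761, 0.1317, -0.4711)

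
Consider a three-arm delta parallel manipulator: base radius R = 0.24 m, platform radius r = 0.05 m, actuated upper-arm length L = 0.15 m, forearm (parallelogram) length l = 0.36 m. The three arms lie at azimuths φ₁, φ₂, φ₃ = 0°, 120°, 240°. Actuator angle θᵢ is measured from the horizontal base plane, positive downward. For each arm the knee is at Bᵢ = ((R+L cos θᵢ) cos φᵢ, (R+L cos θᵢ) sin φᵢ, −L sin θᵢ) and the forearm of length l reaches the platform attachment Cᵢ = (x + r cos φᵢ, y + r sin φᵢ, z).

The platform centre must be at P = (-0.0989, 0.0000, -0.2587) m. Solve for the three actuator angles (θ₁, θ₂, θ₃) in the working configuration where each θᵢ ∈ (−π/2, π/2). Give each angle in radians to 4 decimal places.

θ₁ = 1.2218, θ₂ = 0.3490, θ₃ = 0.3490

arm 1 (φ=0.0°): x'=-0.0989, y'=0.0000
  A cos θ + B sin θ = C:  0.2889·cos θ + -0.2587·sin θ = -0.1443
  θ1 = atan2(B,A) + arccos(C/0.3878) = 1.2218
rotate P by −φ2: (0.0494, 0.0856, -0.2587)
  A=0.1406, B=-0.2587, C=(l²−L²−A²−y'²−z²)/(2L)=0.0436
  √(A²+B²)=0.2944;  θ2 = -1.0731+1.4221 ≈ 0.3490
rotate P by −φ3: (0.0495, -0.0856, -0.2587)
  A=0.1405, B=-0.2587, C=(l²−L²−A²−y'²−z²)/(2L)=0.0436
  θ3 = atan2(B,A) + arccos(C/0.2944) = 0.3490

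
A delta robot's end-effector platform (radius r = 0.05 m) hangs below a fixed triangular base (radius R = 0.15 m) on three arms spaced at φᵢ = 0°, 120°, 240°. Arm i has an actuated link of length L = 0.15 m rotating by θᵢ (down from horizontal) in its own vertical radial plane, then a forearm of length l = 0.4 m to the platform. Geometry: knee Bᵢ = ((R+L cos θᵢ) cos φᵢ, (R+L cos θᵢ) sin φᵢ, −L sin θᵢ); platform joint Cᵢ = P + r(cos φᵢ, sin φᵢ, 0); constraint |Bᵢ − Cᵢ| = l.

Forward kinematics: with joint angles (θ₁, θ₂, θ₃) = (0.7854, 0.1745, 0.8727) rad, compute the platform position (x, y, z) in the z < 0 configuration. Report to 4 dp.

arm 1 at φ=0.0°: (R−r)+L cos θ1 = 0.2061;  S1 = (0.2061, 0.0000, -0.1061)
S2 = (0.2477·cos120.0°, 0.2477·sin120.0°, -0.0260) = (-0.1239, 0.2145, -0.0260)
S3 = (0.1964·cos240.0°, 0.1964·sin240.0°, -0.1149) = (-0.0982, -0.1701, -0.1149)
eliminate P² terms by subtracting sphere 1 from 2 and 3
plane₁₂: -0.6599x+0.4291y+0.1600z = 0.0083
Cramer: x(z) = -0.0041+0.0965z;  y(z) = 0.0131-0.2246z
quadratic in z: (1.0598)z²+(0.1657)z+(-0.1044)=0, √Δ=0.6856 → z ∈ {-0.4016, 0.2453}; z = -0.4016 (taking z<0)
x = -0.0429, y = 0.1033

(-0.0429, 0.1033, -0.4016)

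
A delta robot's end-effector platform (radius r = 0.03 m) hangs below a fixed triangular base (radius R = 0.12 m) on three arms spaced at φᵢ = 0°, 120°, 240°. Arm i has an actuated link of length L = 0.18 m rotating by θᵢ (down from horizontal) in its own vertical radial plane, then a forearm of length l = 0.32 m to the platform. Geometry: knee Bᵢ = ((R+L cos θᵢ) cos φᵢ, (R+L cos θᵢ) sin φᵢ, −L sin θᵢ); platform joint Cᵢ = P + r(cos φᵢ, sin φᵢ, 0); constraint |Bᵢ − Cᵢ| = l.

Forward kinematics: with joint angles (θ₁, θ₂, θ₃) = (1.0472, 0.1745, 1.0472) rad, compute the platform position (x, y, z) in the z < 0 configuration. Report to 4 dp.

arm 1 at φ=0.0°: ρ1 = 0.1800;  S1 = (0.1800, 0.0000, -0.1559)
arm 2 at φ=120.0°: ρ2 = 0.2673;  S2 = (-0.1336, 0.2315, -0.0313)
arm 3 at φ=240.0°: ρ3 = 0.1800;  S3 = (-0.0900, -0.1559, -0.1559)
subtract pairs → two planes through P
[-0.6273 0.4629 0.2493]·P = 0.0157;  [-0.5400 -0.3118 0.0000]·P = 0.0000
det = 0.4455;  x = -0.0110+0.1744z,  y = 0.0190+-0.3021z
sphere 1 gives Az²+Bz+C=0 with A=1.1217, B=0.2336, C=-0.0413;  B²−4AC=0.2397;  roots -0.3224, 0.1141;  negative root z = -0.3224
x = -0.0672, y = 0.1164

(-0.0672, 0.1164, -0.3224)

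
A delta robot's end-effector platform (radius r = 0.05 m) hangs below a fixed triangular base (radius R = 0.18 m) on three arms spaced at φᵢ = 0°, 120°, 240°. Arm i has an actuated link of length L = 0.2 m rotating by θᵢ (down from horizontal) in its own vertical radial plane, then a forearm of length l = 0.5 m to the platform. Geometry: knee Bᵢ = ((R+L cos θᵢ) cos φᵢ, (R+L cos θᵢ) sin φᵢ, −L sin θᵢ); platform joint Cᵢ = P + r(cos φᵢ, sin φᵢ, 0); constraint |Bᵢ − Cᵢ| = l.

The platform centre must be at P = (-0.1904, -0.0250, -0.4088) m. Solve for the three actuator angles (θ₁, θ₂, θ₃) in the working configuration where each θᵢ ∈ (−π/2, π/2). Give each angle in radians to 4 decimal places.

θ₁ = 0.9597, θ₂ = 0.0874, θ₃ = -0.0872

arm 1 (φ=0.0°): x'=-0.1904, y'=-0.0250
  e−x'=0.3204;  (l²−L²−(e−x')²−y'²−z²)/2L = -0.1510
  θ1 = atan2(B,A) + arccos(C/0.5194) = 0.9597
rotate P by −φ2: (0.0735, 0.1774, -0.4088)
  e−x'=0.0565;  (l²−L²−(e−x')²−y'²−z²)/2L = 0.0206
  θ2 = atan2(B,A) + arccos(C/0.4127) = 0.0874
φ3=240.0° → target in arm frame (0.1169, -0.1524)
  A cos θ + B sin θ = C:  0.0131·cos θ + -0.4088·sin θ = 0.0487
  √(A²+B²)=0.4090;  θ3 = -1.5386+1.4514 ≈ -0.0872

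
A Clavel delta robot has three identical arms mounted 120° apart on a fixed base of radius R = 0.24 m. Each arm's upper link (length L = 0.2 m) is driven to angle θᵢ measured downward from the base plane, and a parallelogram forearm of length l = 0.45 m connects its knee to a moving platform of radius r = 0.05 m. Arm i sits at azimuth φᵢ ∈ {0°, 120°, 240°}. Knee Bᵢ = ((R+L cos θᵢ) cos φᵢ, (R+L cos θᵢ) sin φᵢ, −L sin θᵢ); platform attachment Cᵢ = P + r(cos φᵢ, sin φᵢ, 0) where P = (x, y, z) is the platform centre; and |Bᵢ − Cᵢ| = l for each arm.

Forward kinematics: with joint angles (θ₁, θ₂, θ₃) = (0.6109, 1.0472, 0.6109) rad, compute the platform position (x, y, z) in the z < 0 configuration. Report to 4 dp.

arm 1 at φ=0.0°: ρ1 = 0.3538;  centre 1 = (0.3538, 0.0000, -0.1147)
φ2=120.0°: virtual centre (-0.1450, 0.2511, -0.1732), radius l
centre 3 = (0.3538·cos240.0°, 0.3538·sin240.0°, -0.1147) = (-0.1769, -0.3064, -0.1147)
|centre ₂|²−|centre ₁|² = -0.0243;  |centre ₃|²−|centre ₁|² = 0.0000
linear system: -0.9977x+0.5023y = -0.0243−-0.1170z; -1.0615x+-0.6128y = 0.0000−0.0000z
Cramer: x(z) = 0.0130-0.0626z;  y(z) = -0.0225+0.1085z
quadratic in z: (1.0157)z²+(0.2673)z+(-0.0727)=0, √Δ=0.6055 → z ∈ {-0.4296, 0.1665}; z = -0.4296 (taking z<0)
x = 0.0399, y = -0.0691

(0.0399, -0.0691, -0.4296)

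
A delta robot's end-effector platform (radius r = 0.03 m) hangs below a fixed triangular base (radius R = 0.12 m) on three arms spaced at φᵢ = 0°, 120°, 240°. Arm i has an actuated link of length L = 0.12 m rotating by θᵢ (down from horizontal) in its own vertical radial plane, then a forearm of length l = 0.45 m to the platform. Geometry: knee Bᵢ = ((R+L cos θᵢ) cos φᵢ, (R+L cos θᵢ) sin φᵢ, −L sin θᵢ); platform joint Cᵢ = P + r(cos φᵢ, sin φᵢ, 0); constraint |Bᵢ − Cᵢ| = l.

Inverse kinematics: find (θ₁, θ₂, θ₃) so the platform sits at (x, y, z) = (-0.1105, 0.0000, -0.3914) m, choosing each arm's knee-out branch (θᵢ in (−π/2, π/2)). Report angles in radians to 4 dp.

rotate P by −φ1: (-0.1105, 0.0000, -0.3914)
  A cos θ + B sin θ = C:  0.2005·cos θ + -0.3914·sin θ = -0.0221
  θ1 = atan2(B,A) + arccos(C/0.4398) = 0.5236
φ2=120.0° → target in arm frame (0.0552, 0.0957)
  A=0.0348, B=-0.3914, C=(l²−L²−A²−y'²−z²)/(2L)=0.1023
  √(A²+B²)=0.3929;  θ2 = -1.4822+1.3075 ≈ -0.1747
arm 3 (φ=240.0°): x'=0.0553, y'=-0.0957
  e−x'=0.0347;  (l²−L²−(e−x')²−y'²−z²)/2L = 0.1023
  √(A²+B²)=0.3929;  θ3 = -1.4822+1.3075 ≈ -0.1747

θ₁ = 0.5236, θ₂ = -0.1747, θ₃ = -0.1747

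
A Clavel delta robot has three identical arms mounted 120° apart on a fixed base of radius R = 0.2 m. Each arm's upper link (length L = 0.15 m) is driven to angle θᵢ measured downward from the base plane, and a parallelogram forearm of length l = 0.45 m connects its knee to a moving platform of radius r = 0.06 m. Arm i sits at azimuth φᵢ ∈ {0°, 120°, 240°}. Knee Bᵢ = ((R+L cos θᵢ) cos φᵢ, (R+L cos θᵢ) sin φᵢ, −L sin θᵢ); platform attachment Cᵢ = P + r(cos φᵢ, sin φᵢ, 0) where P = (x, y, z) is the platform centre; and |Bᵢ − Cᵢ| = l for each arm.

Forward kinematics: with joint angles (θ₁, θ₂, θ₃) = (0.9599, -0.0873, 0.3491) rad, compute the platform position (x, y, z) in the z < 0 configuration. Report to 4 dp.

(-0.1319, 0.0522, -0.3906)

O1 = (0.2260·cos0.0°, 0.2260·sin0.0°, -0.1229) = (0.2260, 0.0000, -0.1229)
arm 2 at φ=120.0°: (R−r)+L cos θ2 = 0.2894;  O2 = (-0.1447, 0.2507, 0.0131)
arm 3 at φ=240.0°: (R−r)+L cos θ3 = 0.2810;  O3 = (-0.1405, -0.2433, -0.0513)
|O₂|²−|O₁|² = 0.0177;  |O₃|²−|O₁|² = 0.0154
plane₁₂: -0.7415x+0.5013y+0.2719z = 0.0177
det = 0.7283;  x = -0.0224+0.2802z,  y = 0.0022+-0.1279z
quadratic in z: (1.0949)z²+(0.1059)z+(-0.1257)=0, √Δ=0.7493 → z ∈ {-0.3906, 0.2938}; z = -0.3906 (taking z<0)
x = -0.1319, y = 0.0522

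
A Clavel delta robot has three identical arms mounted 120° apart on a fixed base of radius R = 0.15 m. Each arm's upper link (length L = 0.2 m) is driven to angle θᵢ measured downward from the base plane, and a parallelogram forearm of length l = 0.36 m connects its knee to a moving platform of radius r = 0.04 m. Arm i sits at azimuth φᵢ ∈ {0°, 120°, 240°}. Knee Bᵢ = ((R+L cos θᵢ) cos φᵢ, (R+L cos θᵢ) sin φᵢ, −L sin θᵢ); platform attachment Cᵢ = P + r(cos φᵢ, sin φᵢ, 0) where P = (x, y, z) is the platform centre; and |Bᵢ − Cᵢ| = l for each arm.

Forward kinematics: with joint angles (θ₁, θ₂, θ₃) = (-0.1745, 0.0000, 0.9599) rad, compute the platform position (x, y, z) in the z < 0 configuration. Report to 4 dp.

(0.0774, 0.1058, -0.2216)

O1 = (0.3070·cos0.0°, 0.3070·sin0.0°, 0.0347) = (0.3070, 0.0000, 0.0347)
O2 = (0.3100·cos120.0°, 0.3100·sin120.0°, 0.0000) = (-0.1550, 0.2685, 0.0000)
O3 = (0.2247·cos240.0°, 0.2247·sin240.0°, -0.1638) = (-0.1124, -0.1946, -0.1638)
|O₂|²−|O₁|² = 0.0007;  |O₃|²−|O₁|² = -0.0181
plane₁₂: -0.9239x+0.5369y+-0.0694z = 0.0007
Cramer: x(z) = 0.0117-0.2966z;  y(z) = 0.0213-0.3811z
sphere 1 gives Az²+Bz+C=0 with A=1.2332, B=0.0895, C=-0.0407;  B²−4AC=0.2090;  roots -0.2216, 0.1491;  negative root z = -0.2216
x = 0.0774, y = 0.1058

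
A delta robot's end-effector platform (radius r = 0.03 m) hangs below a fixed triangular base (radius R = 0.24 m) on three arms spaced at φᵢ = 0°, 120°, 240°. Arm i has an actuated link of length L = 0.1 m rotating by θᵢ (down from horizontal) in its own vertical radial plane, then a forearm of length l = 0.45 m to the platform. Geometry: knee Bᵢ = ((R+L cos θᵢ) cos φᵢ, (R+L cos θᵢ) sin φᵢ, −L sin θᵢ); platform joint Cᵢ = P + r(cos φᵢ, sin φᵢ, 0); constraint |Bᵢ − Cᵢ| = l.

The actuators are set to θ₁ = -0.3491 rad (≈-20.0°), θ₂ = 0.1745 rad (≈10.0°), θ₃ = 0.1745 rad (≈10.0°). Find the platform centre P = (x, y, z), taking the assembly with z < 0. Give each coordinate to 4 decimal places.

(0.0347, 0.0000, -0.3263)

arm 1 at φ=0.0°: ρ1 = 0.3040;  centre 1 = (0.3040, 0.0000, 0.0342)
φ2=120.0°: virtual centre (-0.1542, 0.2672, -0.0174), radius l
arm 3 at φ=240.0°: ρ3 = 0.3085;  centre 3 = (-0.1542, -0.2672, -0.0174)
|centre ₂|²−|centre ₁|² = 0.0019;  |centre ₃|²−|centre ₁|² = 0.0019
plane₁₂: -0.9164x+0.5343y+-0.1031z = 0.0019
Cramer: x(z) = -0.0021-0.1125z;  y(z) = 0.0000+0.0000z
into |P−centre ₁|² = l²: 1.0127z² + 0.0005z + -0.1077 = 0;  Δ = 0.4361;  z = -0.3263 or 0.3258 → z<0 root = -0.3263
x = 0.0347, y = 0.0000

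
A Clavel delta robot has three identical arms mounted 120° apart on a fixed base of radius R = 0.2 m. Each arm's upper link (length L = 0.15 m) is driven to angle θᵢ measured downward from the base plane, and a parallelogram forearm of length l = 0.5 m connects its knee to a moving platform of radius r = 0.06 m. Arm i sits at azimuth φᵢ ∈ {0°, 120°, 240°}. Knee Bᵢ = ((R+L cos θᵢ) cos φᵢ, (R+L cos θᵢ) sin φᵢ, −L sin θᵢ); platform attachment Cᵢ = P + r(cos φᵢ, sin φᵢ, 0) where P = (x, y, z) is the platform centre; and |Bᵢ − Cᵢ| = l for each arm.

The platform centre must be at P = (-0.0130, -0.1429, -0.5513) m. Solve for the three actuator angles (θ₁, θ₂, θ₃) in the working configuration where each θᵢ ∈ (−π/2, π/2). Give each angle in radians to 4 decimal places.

θ₁ = 1.0470, θ₂ = 1.3960, θ₃ = 0.5235

rotate P by −φ1: (-0.0130, -0.1429, -0.5513)
  A cos θ + B sin θ = C:  0.1530·cos θ + -0.5513·sin θ = -0.4009
  γ=atan2(-0.5513,0.1530)=-1.3001;  ψ=arccos(-0.7007)=2.3471;  θ1=γ+ψ≈1.0470
arm 2 (φ=120.0°): x'=-0.1173, y'=0.0827
  A=0.2573, B=-0.5513, C=(l²−L²−A²−y'²−z²)/(2L)=-0.4982
  γ=atan2(-0.5513,0.2573)=-1.1342;  ψ=arccos(-0.8189)=2.5302;  θ2=γ+ψ≈1.3960
rotate P by −φ3: (0.1303, 0.0602, -0.5513)
  A cos θ + B sin θ = C:  0.0097·cos θ + -0.5513·sin θ = -0.2672
  θ3 = atan2(B,A) + arccos(C/0.5514) = 0.5235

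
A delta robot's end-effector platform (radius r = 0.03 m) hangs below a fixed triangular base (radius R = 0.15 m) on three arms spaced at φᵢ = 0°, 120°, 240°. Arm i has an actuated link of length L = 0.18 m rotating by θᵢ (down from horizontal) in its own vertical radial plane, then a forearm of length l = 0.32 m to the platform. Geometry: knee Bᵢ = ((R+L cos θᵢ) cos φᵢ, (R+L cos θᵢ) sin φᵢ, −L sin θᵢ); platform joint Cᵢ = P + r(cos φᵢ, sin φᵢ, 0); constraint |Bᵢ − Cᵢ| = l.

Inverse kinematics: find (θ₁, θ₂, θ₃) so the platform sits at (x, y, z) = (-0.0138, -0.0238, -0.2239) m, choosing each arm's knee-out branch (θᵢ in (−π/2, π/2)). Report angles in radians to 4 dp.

φ1=0.0° → target in arm frame (-0.0138, -0.0238)
  A cos θ + B sin θ = C:  0.1338·cos θ + -0.2239·sin θ = 0.0039
  θ1 = atan2(B,A) + arccos(C/0.2608) = 0.5237
rotate P by −φ2: (-0.0137, 0.0239, -0.2239)
  e−x'=0.1337;  (l²−L²−(e−x')²−y'²−z²)/2L = 0.0039
  √(A²+B²)=0.2608;  θ2 = -1.0324+1.5557 ≈ 0.5232
rotate P by −φ3: (0.0275, -0.0001, -0.2239)
  A cos θ + B sin θ = C:  0.0925·cos θ + -0.2239·sin θ = 0.0314
  θ3 = atan2(B,A) + arccos(C/0.2423) = 0.2616

θ₁ = 0.5237, θ₂ = 0.5232, θ₃ = 0.2616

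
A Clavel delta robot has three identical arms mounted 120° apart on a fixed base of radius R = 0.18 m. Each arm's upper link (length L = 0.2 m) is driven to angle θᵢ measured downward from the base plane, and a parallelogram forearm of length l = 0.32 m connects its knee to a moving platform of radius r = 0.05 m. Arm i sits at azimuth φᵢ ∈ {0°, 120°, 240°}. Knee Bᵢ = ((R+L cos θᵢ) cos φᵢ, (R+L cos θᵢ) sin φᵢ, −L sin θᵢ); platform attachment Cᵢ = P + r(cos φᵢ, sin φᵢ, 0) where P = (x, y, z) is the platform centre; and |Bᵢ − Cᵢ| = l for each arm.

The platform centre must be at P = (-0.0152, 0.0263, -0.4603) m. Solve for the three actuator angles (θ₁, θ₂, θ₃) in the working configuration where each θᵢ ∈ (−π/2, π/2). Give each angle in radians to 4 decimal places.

θ₁ = 1.3964, θ₂ = 1.2219, θ₃ = 1.3963

φ1=0.0° → target in arm frame (-0.0152, 0.0263)
  A=0.1452, B=-0.4603, C=(l²−L²−A²−y'²−z²)/(2L)=-0.4281
  γ=atan2(-0.4603,0.1452)=-1.2652;  ψ=arccos(-0.8870)=2.6616;  θ1=γ+ψ≈1.3964
rotate P by −φ2: (0.0304, 0.0000, -0.4603)
  A cos θ + B sin θ = C:  0.0996·cos θ + -0.4603·sin θ = -0.3985
  γ=atan2(-0.4603,0.0996)=-1.3577;  ψ=arccos(-0.8462)=2.5795;  θ2=γ+ψ≈1.2219
arm 3 (φ=240.0°): x'=-0.0152, y'=-0.0263
  A cos θ + B sin θ = C:  0.1452·cos θ + -0.4603·sin θ = -0.4281
  θ3 = atan2(B,A) + arccos(C/0.4827) = 1.3963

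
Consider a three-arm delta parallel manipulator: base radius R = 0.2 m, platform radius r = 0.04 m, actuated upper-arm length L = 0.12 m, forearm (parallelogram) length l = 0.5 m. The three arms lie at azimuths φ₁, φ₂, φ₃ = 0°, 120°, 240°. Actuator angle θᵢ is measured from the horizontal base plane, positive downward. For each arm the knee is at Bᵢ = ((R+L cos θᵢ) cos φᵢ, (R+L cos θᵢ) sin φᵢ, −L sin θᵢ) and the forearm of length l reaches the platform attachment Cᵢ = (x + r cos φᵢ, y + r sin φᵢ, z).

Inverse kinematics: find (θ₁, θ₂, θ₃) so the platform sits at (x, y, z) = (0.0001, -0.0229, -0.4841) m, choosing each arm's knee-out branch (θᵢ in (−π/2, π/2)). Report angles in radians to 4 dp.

rotate P by −φ1: (0.0001, -0.0229, -0.4841)
  e−x'=0.1599;  (l²−L²−(e−x')²−y'²−z²)/2L = -0.1035
  γ=atan2(-0.4841,0.1599)=-1.2518;  ψ=arccos(-0.2031)=1.7753;  θ1=γ+ψ≈0.5235
rotate P by −φ2: (-0.0199, 0.0114, -0.4841)
  A cos θ + B sin θ = C:  0.1799·cos θ + -0.4841·sin θ = -0.1302
  γ=atan2(-0.4841,0.1799)=-1.2150;  ψ=arccos(-0.2520)=1.8256;  θ2=γ+ψ≈0.6106
arm 3 (φ=240.0°): x'=0.0198, y'=0.0115
  A=0.1402, B=-0.4841, C=(l²−L²−A²−y'²−z²)/(2L)=-0.0773
  √(A²+B²)=0.5040;  θ3 = -1.2889+1.7247 ≈ 0.4359

θ₁ = 0.5235, θ₂ = 0.6106, θ₃ = 0.4359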